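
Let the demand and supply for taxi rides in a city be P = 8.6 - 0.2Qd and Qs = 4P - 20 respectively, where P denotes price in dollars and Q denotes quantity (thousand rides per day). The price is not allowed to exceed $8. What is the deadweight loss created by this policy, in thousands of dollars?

Rearranging demand gives Qd = 43 - 5P. Without the control the market clears where 43 - 5P = 4P - 20, i.e. P* = 7 and Q* = 8.
The ceiling of 8 is above the equilibrium price 7, so it is not binding; the market clears at P* = 7, Q* = 8.
Since the control does not bind, no trades are prevented and deadweight loss is zero.

0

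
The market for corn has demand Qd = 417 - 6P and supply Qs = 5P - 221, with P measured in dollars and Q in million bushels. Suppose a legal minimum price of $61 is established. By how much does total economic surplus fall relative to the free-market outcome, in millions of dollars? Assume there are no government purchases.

Equilibrium: 417 - 6P = 5P - 221, so 638 = 11P and P* = 58, Q* = 69.
Because the floor (61) lies above the market-clearing price, it is binding.
At P = 61: Qd = 417 - 6·61 = 51 and Qs = 5·61 - 221 = 84.
Quantity traded falls to 51. At Q = 51 the demand price is (417 - 51)/6 = 61 and the supply price is (221 + 51)/5 = 54.4.
Deadweight loss = ½ · (61 - 54.4) · (69 - 51) = ½ · 6.6 · 18 = 59.4.

59.4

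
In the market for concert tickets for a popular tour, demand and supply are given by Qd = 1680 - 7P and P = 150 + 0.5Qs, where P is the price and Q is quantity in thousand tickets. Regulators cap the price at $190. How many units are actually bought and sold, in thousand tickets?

80

Rearranging supply gives Qs = 2P - 300. Without the control the market clears where 1680 - 7P = 2P - 300, i.e. P* = 220 and Q* = 140.
Since 190 < 220, the ceiling is binding.
At P = 190: Qd = 1680 - 7·190 = 350 and Qs = 2·190 - 300 = 80.
The quantity actually transacted is the short side, supply: 80.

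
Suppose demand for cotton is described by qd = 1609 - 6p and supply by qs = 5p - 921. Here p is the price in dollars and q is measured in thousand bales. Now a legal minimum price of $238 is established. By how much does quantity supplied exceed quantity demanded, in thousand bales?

88

In a free market, 1609 - 6p = 5p - 921 gives the equilibrium p* = 230, q* = 229.
Because the floor (238) lies above the market-clearing price, it is binding.
At p = 238: qd = 1609 - 6·238 = 181 and qs = 5·238 - 921 = 269.
Surplus = qs - qd = 269 - 181 = 88.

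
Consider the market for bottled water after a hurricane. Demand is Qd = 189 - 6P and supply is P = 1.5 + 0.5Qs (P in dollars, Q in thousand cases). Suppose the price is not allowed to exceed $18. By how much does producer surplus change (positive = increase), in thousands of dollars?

-234

Rearranging supply gives Qs = 2P - 3. In a free market, 189 - 6P = 2P - 3 gives the equilibrium P* = 24, Q* = 45.
Because the ceiling (18) lies below the market-clearing price, it is binding.
At P = 18: Qd = 189 - 6·18 = 81 and Qs = 2·18 - 3 = 33.
Producer surplus without the control is ½ · (24 - 1.5) · 45 = 506.25.
With the ceiling, producers sell 33 units at 18, so PS = ½ · (18 - 1.5) · 33 = 272.25.
Change in producer surplus = 272.25 - 506.25 = -234.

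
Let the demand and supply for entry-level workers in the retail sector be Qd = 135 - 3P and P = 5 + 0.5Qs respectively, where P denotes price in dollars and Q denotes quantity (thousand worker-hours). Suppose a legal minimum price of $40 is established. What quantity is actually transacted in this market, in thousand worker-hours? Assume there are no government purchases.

15

Rearranging supply gives Qs = 2P - 10. Setting quantity demanded equal to quantity supplied, 135 - 3P = 2P - 10, gives P* = 29 and Q* = 48.
Since 40 > 29, the floor is binding.
At P = 40: Qd = 135 - 3·40 = 15 and Qs = 2·40 - 10 = 70.
The quantity actually transacted is the short side, demand: 15.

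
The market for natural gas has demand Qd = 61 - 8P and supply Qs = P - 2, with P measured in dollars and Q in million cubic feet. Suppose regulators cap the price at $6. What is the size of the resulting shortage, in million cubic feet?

9

Equilibrium: 61 - 8P = P - 2, so 63 = 9P and P* = 7, Q* = 5.
Because the ceiling (6) lies below the market-clearing price, it is binding.
At P = 6: Qd = 61 - 8·6 = 13 and Qs = 6 - 2 = 4.
Shortage = Qd - Qs = 13 - 4 = 9.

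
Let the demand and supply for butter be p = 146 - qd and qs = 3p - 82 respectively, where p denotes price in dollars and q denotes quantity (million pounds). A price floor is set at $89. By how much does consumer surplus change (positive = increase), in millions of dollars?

-2336

Rearranging demand gives qd = 146 - p. Setting quantity demanded equal to quantity supplied, 146 - p = 3p - 82, gives p* = 57 and q* = 89.
Because the floor (89) lies above the market-clearing price, it is binding.
At p = 89: qd = 146 - 89 = 57 and qs = 3·89 - 82 = 185.
Consumer surplus without the control is ½ · (146 - 57) · 89 = 3960.5.
With the floor, consumers buy 57 units at 89, so CS = ½ · (146 - 89) · 57 = 1624.5.
Change in consumer surplus = 1624.5 - 3960.5 = -2336.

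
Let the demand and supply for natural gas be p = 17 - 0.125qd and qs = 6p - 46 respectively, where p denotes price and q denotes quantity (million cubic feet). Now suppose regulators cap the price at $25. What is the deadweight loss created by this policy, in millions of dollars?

Rearranging demand gives qd = 136 - 8p. In a free market, 136 - 8p = 6p - 46 gives the equilibrium p* = 13, q* = 32.
The ceiling of 25 is above the equilibrium price 13, so it is not binding; the market clears at p* = 13, q* = 32.
Since the control does not bind, no trades are prevented and deadweight loss is zero.

0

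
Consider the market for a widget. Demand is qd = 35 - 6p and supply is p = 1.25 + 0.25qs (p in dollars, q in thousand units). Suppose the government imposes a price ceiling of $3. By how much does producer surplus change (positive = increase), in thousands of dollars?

Rearranging supply gives qs = 4p - 5. Equilibrium: 35 - 6p = 4p - 5, so 40 = 10p and p* = 4, q* = 11.
The ceiling of 3 is below the equilibrium price 4, so it binds.
At p = 3: qd = 35 - 6·3 = 17 and qs = 4·3 - 5 = 7.
Producer surplus without the control is ½ · (4 - 1.25) · 11 = 15.125.
With the ceiling, producers sell 7 units at 3, so PS = ½ · (3 - 1.25) · 7 = 6.125.
Change in producer surplus = 6.125 - 15.125 = -9.

-9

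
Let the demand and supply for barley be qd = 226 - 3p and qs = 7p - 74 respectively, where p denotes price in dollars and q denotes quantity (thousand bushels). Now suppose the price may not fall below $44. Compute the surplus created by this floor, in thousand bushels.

140

Setting quantity demanded equal to quantity supplied, 226 - 3p = 7p - 74, gives p* = 30 and q* = 136.
Since 44 > 30, the floor is binding.
At p = 44: qd = 226 - 3·44 = 94 and qs = 7·44 - 74 = 234.
Surplus = qs - qd = 234 - 94 = 140.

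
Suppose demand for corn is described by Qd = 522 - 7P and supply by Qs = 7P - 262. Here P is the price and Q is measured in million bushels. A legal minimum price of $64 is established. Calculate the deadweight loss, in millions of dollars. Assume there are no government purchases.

Setting quantity demanded equal to quantity supplied, 522 - 7P = 7P - 262, gives P* = 56 and Q* = 130.
Because the floor (64) lies above the market-clearing price, it is binding.
At P = 64: Qd = 522 - 7·64 = 74 and Qs = 7·64 - 262 = 186.
Quantity traded falls to 74. At Q = 74 the demand price is (522 - 74)/7 = 64 and the supply price is (262 + 74)/7 = 48.
Deadweight loss = ½ · (64 - 48) · (130 - 74) = ½ · 16 · 56 = 448.

448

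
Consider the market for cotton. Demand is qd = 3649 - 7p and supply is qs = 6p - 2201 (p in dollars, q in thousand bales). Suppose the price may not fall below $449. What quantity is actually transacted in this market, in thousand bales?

499

Without the control the market clears where 3649 - 7p = 6p - 2201, i.e. p* = 450 and q* = 499.
The floor of 449 is below the equilibrium price 450, so it is not binding; the market clears at p* = 450, q* = 499.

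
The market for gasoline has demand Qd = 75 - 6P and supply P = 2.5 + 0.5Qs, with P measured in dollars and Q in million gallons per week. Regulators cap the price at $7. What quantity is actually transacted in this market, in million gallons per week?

Rearranging supply gives Qs = 2P - 5. Without the control the market clears where 75 - 6P = 2P - 5, i.e. P* = 10 and Q* = 15.
The ceiling of 7 is below the equilibrium price 10, so it binds.
At P = 7: Qd = 75 - 6·7 = 33 and Qs = 2·7 - 5 = 9.
The quantity actually transacted is the short side, supply: 9.

9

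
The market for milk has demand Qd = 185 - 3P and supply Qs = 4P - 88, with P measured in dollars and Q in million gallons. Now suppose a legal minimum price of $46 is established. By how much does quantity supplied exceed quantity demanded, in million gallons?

49

In a free market, 185 - 3P = 4P - 88 gives the equilibrium P* = 39, Q* = 68.
Because the floor (46) lies above the market-clearing price, it is binding.
At P = 46: Qd = 185 - 3·46 = 47 and Qs = 4·46 - 88 = 96.
Surplus = Qs - Qd = 96 - 47 = 49.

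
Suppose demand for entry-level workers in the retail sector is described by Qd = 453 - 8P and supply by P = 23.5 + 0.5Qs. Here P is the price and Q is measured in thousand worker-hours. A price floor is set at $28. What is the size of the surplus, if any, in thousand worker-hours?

0

Rearranging supply gives Qs = 2P - 47. Equilibrium: 453 - 8P = 2P - 47, so 500 = 10P and P* = 50, Q* = 53.
The floor of 28 is below the equilibrium price 50, so it is not binding; the market clears at P* = 50, Q* = 53.
Since the control does not bind, there is no surplus.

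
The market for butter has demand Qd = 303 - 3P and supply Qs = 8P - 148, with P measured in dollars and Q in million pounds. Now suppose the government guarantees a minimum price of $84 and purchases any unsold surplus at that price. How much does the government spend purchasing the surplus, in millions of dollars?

39732

Without the control the market clears where 303 - 3P = 8P - 148, i.e. P* = 41 and Q* = 180.
Because the floor (84) lies above the market-clearing price, it is binding.
At P = 84: Qd = 303 - 3·84 = 51 and Qs = 8·84 - 148 = 524.
Surplus = Qs - Qd = 473.
Government expenditure = surplus × support price = 473 × 84 = 39732.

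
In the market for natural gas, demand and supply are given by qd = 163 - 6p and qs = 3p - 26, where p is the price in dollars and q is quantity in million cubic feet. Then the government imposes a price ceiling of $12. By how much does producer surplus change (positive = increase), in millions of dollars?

Setting quantity demanded equal to quantity supplied, 163 - 6p = 3p - 26, gives p* = 21 and q* = 37.
Since 12 < 21, the ceiling is binding.
At p = 12: qd = 163 - 6·12 = 91 and qs = 3·12 - 26 = 10.
Producer surplus without the control is ½ · (21 - 26/3) · 37 = 1369/6.
With the ceiling, producers sell 10 units at 12, so PS = ½ · (12 - 26/3) · 10 = 50/3.
Change in producer surplus = 50/3 - 1369/6 = -211.5.

-211.5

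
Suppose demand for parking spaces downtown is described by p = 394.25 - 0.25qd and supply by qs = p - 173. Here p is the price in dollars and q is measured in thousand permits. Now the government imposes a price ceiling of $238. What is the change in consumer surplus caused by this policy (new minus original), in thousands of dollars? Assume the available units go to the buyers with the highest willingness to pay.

Rearranging demand gives qd = 1577 - 4p. Setting quantity demanded equal to quantity supplied, 1577 - 4p = p - 173, gives p* = 350 and q* = 177.
Since 238 < 350, the ceiling is binding.
At p = 238: qd = 1577 - 4·238 = 625 and qs = 238 - 173 = 65.
Consumer surplus without the control is ½ · (394.25 - 350) · 177 = 3916.125.
With the ceiling, 65 units are sold at 238 (assume they go to the highest-value buyers). The demand price at q = 65 is 378, so CS = ½ · [(394.25 - 238) + (378 - 238)] · 65 = 9628.125.
Change in consumer surplus = 9628.125 - 3916.125 = 5712.

5712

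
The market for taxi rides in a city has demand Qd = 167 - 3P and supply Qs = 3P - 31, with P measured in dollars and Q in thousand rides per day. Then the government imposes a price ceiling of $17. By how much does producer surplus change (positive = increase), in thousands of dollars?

In a free market, 167 - 3P = 3P - 31 gives the equilibrium P* = 33, Q* = 68.
Since 17 < 33, the ceiling is binding.
At P = 17: Qd = 167 - 3·17 = 116 and Qs = 3·17 - 31 = 20.
Producer surplus without the control is ½ · (33 - 31/3) · 68 = 2312/3.
With the ceiling, producers sell 20 units at 17, so PS = ½ · (17 - 31/3) · 20 = 200/3.
Change in producer surplus = 200/3 - 2312/3 = -704.

-704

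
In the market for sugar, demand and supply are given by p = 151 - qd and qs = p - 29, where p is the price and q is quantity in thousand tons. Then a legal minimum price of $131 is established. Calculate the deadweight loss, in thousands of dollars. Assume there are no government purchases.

Rearranging demand gives qd = 151 - p. Setting quantity demanded equal to quantity supplied, 151 - p = p - 29, gives p* = 90 and q* = 61.
Since 131 > 90, the floor is binding.
At p = 131: qd = 151 - 131 = 20 and qs = 131 - 29 = 102.
Quantity traded falls to 20. At q = 20 the demand price is 151 - 20 = 131 and the supply price is 29 + 20 = 49.
Deadweight loss = ½ · (131 - 49) · (61 - 20) = ½ · 82 · 41 = 1681.

1681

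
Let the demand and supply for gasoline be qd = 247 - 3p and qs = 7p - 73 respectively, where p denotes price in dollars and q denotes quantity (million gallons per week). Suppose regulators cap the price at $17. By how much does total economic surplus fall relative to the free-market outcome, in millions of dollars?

Equilibrium: 247 - 3p = 7p - 73, so 320 = 10p and p* = 32, q* = 151.
Since 17 < 32, the ceiling is binding.
At p = 17: qd = 247 - 3·17 = 196 and qs = 7·17 - 73 = 46.
Quantity traded falls to 46. At q = 46 the demand price is (247 - 46)/3 = 67 and the supply price is (73 + 46)/7 = 17.
Deadweight loss = ½ · (67 - 17) · (151 - 46) = ½ · 50 · 105 = 2625.

2625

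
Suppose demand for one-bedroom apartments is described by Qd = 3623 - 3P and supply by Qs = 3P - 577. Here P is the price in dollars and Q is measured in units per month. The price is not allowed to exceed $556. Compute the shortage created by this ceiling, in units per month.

In a free market, 3623 - 3P = 3P - 577 gives the equilibrium P* = 700, Q* = 1523.
Since 556 < 700, the ceiling is binding.
At P = 556: Qd = 3623 - 3·556 = 1955 and Qs = 3·556 - 577 = 1091.
Shortage = Qd - Qs = 1955 - 1091 = 864.

864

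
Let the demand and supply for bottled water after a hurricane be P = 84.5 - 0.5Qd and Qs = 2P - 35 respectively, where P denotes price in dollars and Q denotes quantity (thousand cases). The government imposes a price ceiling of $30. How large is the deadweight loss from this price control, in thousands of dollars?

882

Rearranging demand gives Qd = 169 - 2P. Setting quantity demanded equal to quantity supplied, 169 - 2P = 2P - 35, gives P* = 51 and Q* = 67.
Because the ceiling (30) lies below the market-clearing price, it is binding.
At P = 30: Qd = 169 - 2·30 = 109 and Qs = 2·30 - 35 = 25.
Quantity traded falls to 25. At Q = 25 the demand price is (169 - 25)/2 = 72 and the supply price is (35 + 25)/2 = 30.
Deadweight loss = ½ · (72 - 30) · (67 - 25) = ½ · 42 · 42 = 882.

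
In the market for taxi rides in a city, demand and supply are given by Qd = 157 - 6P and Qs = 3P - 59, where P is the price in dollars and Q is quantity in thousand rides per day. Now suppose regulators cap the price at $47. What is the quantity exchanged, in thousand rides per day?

13

Equilibrium: 157 - 6P = 3P - 59, so 216 = 9P and P* = 24, Q* = 13.
The ceiling of 47 is above the equilibrium price 24, so it is not binding; the market clears at P* = 24, Q* = 13.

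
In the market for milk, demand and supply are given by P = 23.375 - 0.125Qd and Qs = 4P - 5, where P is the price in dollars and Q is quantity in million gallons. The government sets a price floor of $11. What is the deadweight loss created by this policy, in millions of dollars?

0

Rearranging demand gives Qd = 187 - 8P. Setting quantity demanded equal to quantity supplied, 187 - 8P = 4P - 5, gives P* = 16 and Q* = 59.
The floor of 11 is below the equilibrium price 16, so it is not binding; the market clears at P* = 16, Q* = 59.
Since the control does not bind, no trades are prevented and deadweight loss is zero.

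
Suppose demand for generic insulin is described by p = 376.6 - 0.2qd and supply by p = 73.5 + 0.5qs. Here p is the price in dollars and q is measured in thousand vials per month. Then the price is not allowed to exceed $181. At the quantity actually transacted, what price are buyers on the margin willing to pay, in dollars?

333.6

Rearranging demand gives qd = 1883 - 5p; rearranging supply gives qs = 2p - 147. Equilibrium: 1883 - 5p = 2p - 147, so 2030 = 7p and p* = 290, q* = 433.
Since 181 < 290, the ceiling is binding.
At p = 181: qd = 1883 - 5·181 = 978 and qs = 2·181 - 147 = 215.
Only 215 units reach the market. On the demand curve, the marginal buyer's willingness to pay at q = 215 is (1883 - 215)/5 = 333.6.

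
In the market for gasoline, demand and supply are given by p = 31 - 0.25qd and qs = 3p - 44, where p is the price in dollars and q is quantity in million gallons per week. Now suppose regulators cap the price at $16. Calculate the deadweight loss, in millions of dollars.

Rearranging demand gives qd = 124 - 4p. Without the control the market clears where 124 - 4p = 3p - 44, i.e. p* = 24 and q* = 28.
Since 16 < 24, the ceiling is binding.
At p = 16: qd = 124 - 4·16 = 60 and qs = 3·16 - 44 = 4.
Quantity traded falls to 4. At q = 4 the demand price is (124 - 4)/4 = 30 and the supply price is (44 + 4)/3 = 16.
Deadweight loss = ½ · (30 - 16) · (28 - 4) = ½ · 14 · 24 = 168.

168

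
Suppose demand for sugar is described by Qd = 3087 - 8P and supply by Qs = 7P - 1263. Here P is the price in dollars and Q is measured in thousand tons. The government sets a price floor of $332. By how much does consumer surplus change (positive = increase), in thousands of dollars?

Setting quantity demanded equal to quantity supplied, 3087 - 8P = 7P - 1263, gives P* = 290 and Q* = 767.
Because the floor (332) lies above the market-clearing price, it is binding.
At P = 332: Qd = 3087 - 8·332 = 431 and Qs = 7·332 - 1263 = 1061.
Consumer surplus without the control is ½ · (385.875 - 290) · 767 = 36768.0625.
With the floor, consumers buy 431 units at 332, so CS = ½ · (385.875 - 332) · 431 = 11610.0625.
Change in consumer surplus = 11610.0625 - 36768.0625 = -25158.

-25158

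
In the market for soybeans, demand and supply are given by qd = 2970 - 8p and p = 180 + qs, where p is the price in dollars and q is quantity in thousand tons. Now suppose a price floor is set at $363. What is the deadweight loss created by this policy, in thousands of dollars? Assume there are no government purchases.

6084

Rearranging supply gives qs = p - 180. In a free market, 2970 - 8p = p - 180 gives the equilibrium p* = 350, q* = 170.
Since 363 > 350, the floor is binding.
At p = 363: qd = 2970 - 8·363 = 66 and qs = 363 - 180 = 183.
Quantity traded falls to 66. At q = 66 the demand price is (2970 - 66)/8 = 363 and the supply price is 180 + 66 = 246.
Deadweight loss = ½ · (363 - 246) · (170 - 66) = ½ · 117 · 104 = 6084.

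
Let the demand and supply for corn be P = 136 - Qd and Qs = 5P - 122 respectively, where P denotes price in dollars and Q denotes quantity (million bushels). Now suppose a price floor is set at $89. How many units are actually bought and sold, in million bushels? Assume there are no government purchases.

Rearranging demand gives Qd = 136 - P. Equilibrium: 136 - P = 5P - 122, so 258 = 6P and P* = 43, Q* = 93.
Since 89 > 43, the floor is binding.
At P = 89: Qd = 136 - 89 = 47 and Qs = 5·89 - 122 = 323.
The quantity actually transacted is the short side, demand: 47.

47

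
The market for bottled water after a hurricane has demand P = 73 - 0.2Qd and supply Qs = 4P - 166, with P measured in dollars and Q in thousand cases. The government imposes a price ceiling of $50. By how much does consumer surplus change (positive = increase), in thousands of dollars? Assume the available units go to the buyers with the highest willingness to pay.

Rearranging demand gives Qd = 365 - 5P. Without the control the market clears where 365 - 5P = 4P - 166, i.e. P* = 59 and Q* = 70.
The ceiling of 50 is below the equilibrium price 59, so it binds.
At P = 50: Qd = 365 - 5·50 = 115 and Qs = 4·50 - 166 = 34.
Consumer surplus without the control is ½ · (73 - 59) · 70 = 490.
With the ceiling, 34 units are sold at 50 (assume they go to the highest-value buyers). The demand price at Q = 34 is 66.2, so CS = ½ · [(73 - 50) + (66.2 - 50)] · 34 = 666.4.
Change in consumer surplus = 666.4 - 490 = 176.4.

176.4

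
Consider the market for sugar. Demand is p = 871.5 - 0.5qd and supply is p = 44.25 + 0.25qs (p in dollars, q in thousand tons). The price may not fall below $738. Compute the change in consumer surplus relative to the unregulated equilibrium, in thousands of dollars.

-286330

Rearranging demand gives qd = 1743 - 2p; rearranging supply gives qs = 4p - 177. In a free market, 1743 - 2p = 4p - 177 gives the equilibrium p* = 320, q* = 1103.
Because the floor (738) lies above the market-clearing price, it is binding.
At p = 738: qd = 1743 - 2·738 = 267 and qs = 4·738 - 177 = 2775.
Consumer surplus without the control is ½ · (871.5 - 320) · 1103 = 304152.25.
With the floor, consumers buy 267 units at 738, so CS = ½ · (871.5 - 738) · 267 = 17822.25.
Change in consumer surplus = 17822.25 - 304152.25 = -286330.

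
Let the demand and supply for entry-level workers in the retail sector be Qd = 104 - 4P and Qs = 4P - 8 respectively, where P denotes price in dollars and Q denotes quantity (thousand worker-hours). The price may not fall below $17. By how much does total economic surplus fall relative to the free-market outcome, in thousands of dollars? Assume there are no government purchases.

36

Equilibrium: 104 - 4P = 4P - 8, so 112 = 8P and P* = 14, Q* = 48.
Since 17 > 14, the floor is binding.
At P = 17: Qd = 104 - 4·17 = 36 and Qs = 4·17 - 8 = 60.
Quantity traded falls to 36. At Q = 36 the demand price is (104 - 36)/4 = 17 and the supply price is (8 + 36)/4 = 11.
Deadweight loss = ½ · (17 - 11) · (48 - 36) = ½ · 6 · 12 = 36.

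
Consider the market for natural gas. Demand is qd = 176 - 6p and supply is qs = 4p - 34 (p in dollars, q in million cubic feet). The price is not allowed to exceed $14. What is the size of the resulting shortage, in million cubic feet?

Equilibrium: 176 - 6p = 4p - 34, so 210 = 10p and p* = 21, q* = 50.
The ceiling of 14 is below the equilibrium price 21, so it binds.
At p = 14: qd = 176 - 6·14 = 92 and qs = 4·14 - 34 = 22.
Shortage = qd - qs = 92 - 22 = 70.

70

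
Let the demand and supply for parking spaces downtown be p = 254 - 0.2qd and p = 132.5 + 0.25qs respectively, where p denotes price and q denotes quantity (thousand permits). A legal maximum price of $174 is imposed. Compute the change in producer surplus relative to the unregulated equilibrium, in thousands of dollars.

-5668

Rearranging demand gives qd = 1270 - 5p; rearranging supply gives qs = 4p - 530. Without the control the market clears where 1270 - 5p = 4p - 530, i.e. p* = 200 and q* = 270.
The ceiling of 174 is below the equilibrium price 200, so it binds.
At p = 174: qd = 1270 - 5·174 = 400 and qs = 4·174 - 530 = 166.
Producer surplus without the control is ½ · (200 - 132.5) · 270 = 9112.5.
With the ceiling, producers sell 166 units at 174, so PS = ½ · (174 - 132.5) · 166 = 3444.5.
Change in producer surplus = 3444.5 - 9112.5 = -5668.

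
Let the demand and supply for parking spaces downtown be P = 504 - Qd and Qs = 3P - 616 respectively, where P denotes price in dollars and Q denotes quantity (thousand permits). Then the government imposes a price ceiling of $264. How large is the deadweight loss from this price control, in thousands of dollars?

1536

Rearranging demand gives Qd = 504 - P. In a free market, 504 - P = 3P - 616 gives the equilibrium P* = 280, Q* = 224.
Since 264 < 280, the ceiling is binding.
At P = 264: Qd = 504 - 264 = 240 and Qs = 3·264 - 616 = 176.
Quantity traded falls to 176. At Q = 176 the demand price is 504 - 176 = 328 and the supply price is (616 + 176)/3 = 264.
Deadweight loss = ½ · (328 - 264) · (224 - 176) = ½ · 64 · 48 = 1536.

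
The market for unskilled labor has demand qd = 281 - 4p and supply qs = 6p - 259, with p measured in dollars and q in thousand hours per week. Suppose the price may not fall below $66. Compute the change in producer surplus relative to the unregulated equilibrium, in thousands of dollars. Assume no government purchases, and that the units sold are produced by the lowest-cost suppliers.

Setting quantity demanded equal to quantity supplied, 281 - 4p = 6p - 259, gives p* = 54 and q* = 65.
Since 66 > 54, the floor is binding.
At p = 66: qd = 281 - 4·66 = 17 and qs = 6·66 - 259 = 137.
Producer surplus without the control is ½ · (54 - 259/6) · 65 = 4225/12.
With the floor, 17 units are sold at 66. The supply price at q = 17 is 46, so PS = ½ · [(66 - 259/6) + (66 - 46)] · 17 = 4369/12.
Change in producer surplus = 4369/12 - 4225/12 = 12.

12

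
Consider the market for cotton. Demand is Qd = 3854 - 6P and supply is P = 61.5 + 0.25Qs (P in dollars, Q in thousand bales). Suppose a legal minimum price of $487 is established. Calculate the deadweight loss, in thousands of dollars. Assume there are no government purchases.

44467.5

Rearranging supply gives Qs = 4P - 246. Setting quantity demanded equal to quantity supplied, 3854 - 6P = 4P - 246, gives P* = 410 and Q* = 1394.
Because the floor (487) lies above the market-clearing price, it is binding.
At P = 487: Qd = 3854 - 6·487 = 932 and Qs = 4·487 - 246 = 1702.
Quantity traded falls to 932. At Q = 932 the demand price is (3854 - 932)/6 = 487 and the supply price is (246 + 932)/4 = 294.5.
Deadweight loss = ½ · (487 - 294.5) · (1394 - 932) = ½ · 192.5 · 462 = 44467.5.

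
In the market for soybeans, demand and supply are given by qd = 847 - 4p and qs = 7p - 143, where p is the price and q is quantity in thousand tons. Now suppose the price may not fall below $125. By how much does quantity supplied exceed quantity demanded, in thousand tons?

Without the control the market clears where 847 - 4p = 7p - 143, i.e. p* = 90 and q* = 487.
Because the floor (125) lies above the market-clearing price, it is binding.
At p = 125: qd = 847 - 4·125 = 347 and qs = 7·125 - 143 = 732.
Surplus = qs - qd = 732 - 347 = 385.

385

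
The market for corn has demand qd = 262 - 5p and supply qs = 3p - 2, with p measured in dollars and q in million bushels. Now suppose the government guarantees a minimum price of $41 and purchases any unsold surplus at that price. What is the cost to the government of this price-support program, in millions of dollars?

Equilibrium: 262 - 5p = 3p - 2, so 264 = 8p and p* = 33, q* = 97.
Since 41 > 33, the floor is binding.
At p = 41: qd = 262 - 5·41 = 57 and qs = 3·41 - 2 = 121.
Surplus = qs - qd = 64.
Government expenditure = surplus × support price = 64 × 41 = 2624.

2624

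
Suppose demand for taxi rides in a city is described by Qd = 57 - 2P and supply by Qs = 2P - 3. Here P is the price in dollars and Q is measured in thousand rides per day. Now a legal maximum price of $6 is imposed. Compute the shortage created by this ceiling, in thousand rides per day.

Equilibrium: 57 - 2P = 2P - 3, so 60 = 4P and P* = 15, Q* = 27.
Since 6 < 15, the ceiling is binding.
At P = 6: Qd = 57 - 2·6 = 45 and Qs = 2·6 - 3 = 9.
Shortage = Qd - Qs = 45 - 9 = 36.

36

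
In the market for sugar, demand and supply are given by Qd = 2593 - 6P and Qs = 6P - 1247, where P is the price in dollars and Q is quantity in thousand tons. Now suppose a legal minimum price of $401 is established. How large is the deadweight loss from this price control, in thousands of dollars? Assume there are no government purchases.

39366

Without the control the market clears where 2593 - 6P = 6P - 1247, i.e. P* = 320 and Q* = 673.
Because the floor (401) lies above the market-clearing price, it is binding.
At P = 401: Qd = 2593 - 6·401 = 187 and Qs = 6·401 - 1247 = 1159.
Quantity traded falls to 187. At Q = 187 the demand price is (2593 - 187)/6 = 401 and the supply price is (1247 + 187)/6 = 239.
Deadweight loss = ½ · (401 - 239) · (673 - 187) = ½ · 162 · 486 = 39366.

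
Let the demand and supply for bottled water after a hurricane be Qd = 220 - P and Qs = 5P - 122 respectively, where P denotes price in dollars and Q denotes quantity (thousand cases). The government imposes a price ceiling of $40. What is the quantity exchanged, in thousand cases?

78

Setting quantity demanded equal to quantity supplied, 220 - P = 5P - 122, gives P* = 57 and Q* = 163.
Because the ceiling (40) lies below the market-clearing price, it is binding.
At P = 40: Qd = 220 - 40 = 180 and Qs = 5·40 - 122 = 78.
The quantity actually transacted is the short side, supply: 78.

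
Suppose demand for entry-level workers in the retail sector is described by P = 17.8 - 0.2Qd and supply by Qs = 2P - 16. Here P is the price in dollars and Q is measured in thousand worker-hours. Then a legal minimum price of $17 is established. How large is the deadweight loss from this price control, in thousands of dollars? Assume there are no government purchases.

Rearranging demand gives Qd = 89 - 5P. Setting quantity demanded equal to quantity supplied, 89 - 5P = 2P - 16, gives P* = 15 and Q* = 14.
Since 17 > 15, the floor is binding.
At P = 17: Qd = 89 - 5·17 = 4 and Qs = 2·17 - 16 = 18.
Quantity traded falls to 4. At Q = 4 the demand price is (89 - 4)/5 = 17 and the supply price is (16 + 4)/2 = 10.
Deadweight loss = ½ · (17 - 10) · (14 - 4) = ½ · 7 · 10 = 35.

35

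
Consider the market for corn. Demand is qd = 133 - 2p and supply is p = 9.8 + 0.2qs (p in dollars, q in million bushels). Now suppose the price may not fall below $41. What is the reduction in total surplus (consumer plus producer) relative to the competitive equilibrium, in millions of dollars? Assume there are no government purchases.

315

Rearranging supply gives qs = 5p - 49. Without the control the market clears where 133 - 2p = 5p - 49, i.e. p* = 26 and q* = 81.
Since 41 > 26, the floor is binding.
At p = 41: qd = 133 - 2·41 = 51 and qs = 5·41 - 49 = 156.
Quantity traded falls to 51. At q = 51 the demand price is (133 - 51)/2 = 41 and the supply price is (49 + 51)/5 = 20.
Deadweight loss = ½ · (41 - 20) · (81 - 51) = ½ · 21 · 30 = 315.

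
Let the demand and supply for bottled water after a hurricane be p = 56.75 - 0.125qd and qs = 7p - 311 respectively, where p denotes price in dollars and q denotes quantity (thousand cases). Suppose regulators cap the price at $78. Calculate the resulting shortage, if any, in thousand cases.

0

Rearranging demand gives qd = 454 - 8p. Setting quantity demanded equal to quantity supplied, 454 - 8p = 7p - 311, gives p* = 51 and q* = 46.
The ceiling of 78 is above the equilibrium price 51, so it is not binding; the market clears at p* = 51, q* = 46.
Since the control does not bind, there is no shortage.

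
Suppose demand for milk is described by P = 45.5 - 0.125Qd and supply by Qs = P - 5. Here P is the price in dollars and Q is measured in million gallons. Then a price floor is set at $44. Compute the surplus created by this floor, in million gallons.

Rearranging demand gives Qd = 364 - 8P. Without the control the market clears where 364 - 8P = P - 5, i.e. P* = 41 and Q* = 36.
Since 44 > 41, the floor is binding.
At P = 44: Qd = 364 - 8·44 = 12 and Qs = 44 - 5 = 39.
Surplus = Qs - Qd = 39 - 12 = 27.

27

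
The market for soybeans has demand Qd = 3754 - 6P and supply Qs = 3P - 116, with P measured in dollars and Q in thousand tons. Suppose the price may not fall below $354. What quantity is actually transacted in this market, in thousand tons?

1174

Setting quantity demanded equal to quantity supplied, 3754 - 6P = 3P - 116, gives P* = 430 and Q* = 1174.
The floor of 354 is below the equilibrium price 430, so it is not binding; the market clears at P* = 430, Q* = 1174.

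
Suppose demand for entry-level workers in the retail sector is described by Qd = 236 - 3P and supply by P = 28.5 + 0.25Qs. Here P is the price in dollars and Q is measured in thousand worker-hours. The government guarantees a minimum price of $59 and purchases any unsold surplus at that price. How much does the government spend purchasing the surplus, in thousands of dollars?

Rearranging supply gives Qs = 4P - 114. Setting quantity demanded equal to quantity supplied, 236 - 3P = 4P - 114, gives P* = 50 and Q* = 86.
Since 59 > 50, the floor is binding.
At P = 59: Qd = 236 - 3·59 = 59 and Qs = 4·59 - 114 = 122.
Surplus = Qs - Qd = 63.
Government expenditure = surplus × support price = 63 × 59 = 3717.

3717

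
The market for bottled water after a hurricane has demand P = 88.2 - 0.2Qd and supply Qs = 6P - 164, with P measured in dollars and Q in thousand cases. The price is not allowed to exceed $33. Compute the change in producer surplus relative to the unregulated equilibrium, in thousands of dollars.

-2200

Rearranging demand gives Qd = 441 - 5P. Without the control the market clears where 441 - 5P = 6P - 164, i.e. P* = 55 and Q* = 166.
Because the ceiling (33) lies below the market-clearing price, it is binding.
At P = 33: Qd = 441 - 5·33 = 276 and Qs = 6·33 - 164 = 34.
Producer surplus without the control is ½ · (55 - 82/3) · 166 = 6889/3.
With the ceiling, producers sell 34 units at 33, so PS = ½ · (33 - 82/3) · 34 = 289/3.
Change in producer surplus = 289/3 - 6889/3 = -2200.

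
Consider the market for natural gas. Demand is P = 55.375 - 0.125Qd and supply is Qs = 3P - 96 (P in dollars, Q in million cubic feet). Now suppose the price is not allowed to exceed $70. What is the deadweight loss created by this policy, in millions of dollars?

Rearranging demand gives Qd = 443 - 8P. Without the control the market clears where 443 - 8P = 3P - 96, i.e. P* = 49 and Q* = 51.
Since 70 is above P* = 49, the ceiling does not bind and the free-market outcome prevails.
Since the control does not bind, no trades are prevented and deadweight loss is zero.

0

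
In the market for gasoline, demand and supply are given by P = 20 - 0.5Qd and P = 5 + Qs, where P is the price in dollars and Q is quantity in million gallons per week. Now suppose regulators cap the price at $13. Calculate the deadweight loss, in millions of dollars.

Rearranging demand gives Qd = 40 - 2P; rearranging supply gives Qs = P - 5. Equilibrium: 40 - 2P = P - 5, so 45 = 3P and P* = 15, Q* = 10.
Since 13 < 15, the ceiling is binding.
At P = 13: Qd = 40 - 2·13 = 14 and Qs = 13 - 5 = 8.
Quantity traded falls to 8. At Q = 8 the demand price is (40 - 8)/2 = 16 and the supply price is 5 + 8 = 13.
Deadweight loss = ½ · (16 - 13) · (10 - 8) = ½ · 3 · 2 = 3.

3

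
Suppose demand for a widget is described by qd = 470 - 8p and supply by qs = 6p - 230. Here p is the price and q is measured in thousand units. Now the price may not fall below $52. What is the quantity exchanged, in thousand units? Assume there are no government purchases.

54

Setting quantity demanded equal to quantity supplied, 470 - 8p = 6p - 230, gives p* = 50 and q* = 70.
Since 52 > 50, the floor is binding.
At p = 52: qd = 470 - 8·52 = 54 and qs = 6·52 - 230 = 82.
The quantity actually transacted is the short side, demand: 54.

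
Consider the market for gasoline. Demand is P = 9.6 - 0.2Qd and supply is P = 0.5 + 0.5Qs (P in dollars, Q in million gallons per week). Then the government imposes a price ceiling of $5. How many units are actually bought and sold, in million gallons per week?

Rearranging demand gives Qd = 48 - 5P; rearranging supply gives Qs = 2P - 1. Setting quantity demanded equal to quantity supplied, 48 - 5P = 2P - 1, gives P* = 7 and Q* = 13.
Because the ceiling (5) lies below the market-clearing price, it is binding.
At P = 5: Qd = 48 - 5·5 = 23 and Qs = 2·5 - 1 = 9.
The quantity actually transacted is the short side, supply: 9.

9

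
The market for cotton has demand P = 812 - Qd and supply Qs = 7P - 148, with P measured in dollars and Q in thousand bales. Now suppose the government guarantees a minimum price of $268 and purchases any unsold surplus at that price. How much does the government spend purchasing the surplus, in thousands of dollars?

317312

Rearranging demand gives Qd = 812 - P. Setting quantity demanded equal to quantity supplied, 812 - P = 7P - 148, gives P* = 120 and Q* = 692.
The floor of 268 is above the equilibrium price 120, so it binds.
At P = 268: Qd = 812 - 268 = 544 and Qs = 7·268 - 148 = 1728.
Surplus = Qs - Qd = 1184.
Government expenditure = surplus × support price = 1184 × 268 = 317312.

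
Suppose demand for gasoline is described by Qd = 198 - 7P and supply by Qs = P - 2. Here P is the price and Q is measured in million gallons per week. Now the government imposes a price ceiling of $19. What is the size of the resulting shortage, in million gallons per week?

48

In a free market, 198 - 7P = P - 2 gives the equilibrium P* = 25, Q* = 23.
The ceiling of 19 is below the equilibrium price 25, so it binds.
At P = 19: Qd = 198 - 7·19 = 65 and Qs = 19 - 2 = 17.
Shortage = Qd - Qs = 65 - 17 = 48.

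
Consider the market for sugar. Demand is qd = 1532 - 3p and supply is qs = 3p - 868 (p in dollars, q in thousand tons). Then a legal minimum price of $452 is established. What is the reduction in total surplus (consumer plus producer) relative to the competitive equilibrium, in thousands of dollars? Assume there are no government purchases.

Without the control the market clears where 1532 - 3p = 3p - 868, i.e. p* = 400 and q* = 332.
The floor of 452 is above the equilibrium price 400, so it binds.
At p = 452: qd = 1532 - 3·452 = 176 and qs = 3·452 - 868 = 488.
Quantity traded falls to 176. At q = 176 the demand price is (1532 - 176)/3 = 452 and the supply price is (868 + 176)/3 = 348.
Deadweight loss = ½ · (452 - 348) · (332 - 176) = ½ · 104 · 156 = 8112.

8112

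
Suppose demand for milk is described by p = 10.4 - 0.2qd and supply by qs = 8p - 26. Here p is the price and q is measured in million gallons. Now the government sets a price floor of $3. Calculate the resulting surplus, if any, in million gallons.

0

Rearranging demand gives qd = 52 - 5p. Without the control the market clears where 52 - 5p = 8p - 26, i.e. p* = 6 and q* = 22.
The floor of 3 is below the equilibrium price 6, so it is not binding; the market clears at p* = 6, q* = 22.
Since the control does not bind, there is no surplus.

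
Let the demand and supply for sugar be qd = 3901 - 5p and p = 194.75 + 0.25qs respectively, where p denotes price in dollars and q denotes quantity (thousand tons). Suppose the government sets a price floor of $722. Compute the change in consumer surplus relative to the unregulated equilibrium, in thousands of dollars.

-160792

Rearranging supply gives qs = 4p - 779. Equilibrium: 3901 - 5p = 4p - 779, so 4680 = 9p and p* = 520, q* = 1301.
The floor of 722 is above the equilibrium price 520, so it binds.
At p = 722: qd = 3901 - 5·722 = 291 and qs = 4·722 - 779 = 2109.
Consumer surplus without the control is ½ · (780.2 - 520) · 1301 = 169260.1.
With the floor, consumers buy 291 units at 722, so CS = ½ · (780.2 - 722) · 291 = 8468.1.
Change in consumer surplus = 8468.1 - 169260.1 = -160792.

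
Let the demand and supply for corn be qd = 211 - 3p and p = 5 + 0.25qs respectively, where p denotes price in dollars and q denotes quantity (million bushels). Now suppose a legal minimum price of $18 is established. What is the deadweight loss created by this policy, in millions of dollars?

0

Rearranging supply gives qs = 4p - 20. In a free market, 211 - 3p = 4p - 20 gives the equilibrium p* = 33, q* = 112.
Since 18 is below p* = 33, the floor does not bind and the free-market outcome prevails.
Since the control does not bind, no trades are prevented and deadweight loss is zero.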